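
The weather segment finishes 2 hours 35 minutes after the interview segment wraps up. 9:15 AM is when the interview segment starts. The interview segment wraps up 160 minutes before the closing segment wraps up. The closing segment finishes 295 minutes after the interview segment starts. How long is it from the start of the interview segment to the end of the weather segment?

290 minutes

The closing segment ends at 9:15 AM + 295 min = 2:10 PM.
The interview segment ends at 2:10 PM − 160 min = 11:30 AM.
The weather segment ends at 11:30 AM + 155 min = 2:05 PM.
From 9:15 AM to 2:05 PM is 290 minutes.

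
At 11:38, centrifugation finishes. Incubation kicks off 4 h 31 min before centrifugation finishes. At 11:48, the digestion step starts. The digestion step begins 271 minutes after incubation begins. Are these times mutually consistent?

Incubation starts at 11:38 − 271 min = 07:07.
The digestion step starts at 07:07 + 271 min = 11:38.
But the digestion step is also said to start at 11:48 — a 10-minute conflict.

No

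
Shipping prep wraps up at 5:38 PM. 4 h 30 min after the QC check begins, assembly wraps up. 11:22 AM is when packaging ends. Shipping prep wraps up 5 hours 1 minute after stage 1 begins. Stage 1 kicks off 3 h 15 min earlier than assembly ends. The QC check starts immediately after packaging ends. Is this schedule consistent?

The QC check starts at 11:22 AM.
Assembly ends at 11:22 AM + 270 min = 3:52 PM.
Stage 1 starts at 3:52 PM − 195 min = 12:37 PM.
Shipping prep ends at 12:37 PM + 301 min = 5:38 PM.
That matches the stated 5:38 PM, so the schedule is consistent.

Yes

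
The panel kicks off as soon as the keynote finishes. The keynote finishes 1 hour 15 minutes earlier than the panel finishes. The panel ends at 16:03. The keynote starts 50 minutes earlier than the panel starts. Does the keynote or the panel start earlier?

the keynote

The keynote ends at 16:03 − 75 min = 14:48.
So the panel starts at 14:48.
The keynote starts at 14:48 − 50 min = 13:58.
The keynote starts at 13:58 and the panel starts at 14:48, so the keynote is first.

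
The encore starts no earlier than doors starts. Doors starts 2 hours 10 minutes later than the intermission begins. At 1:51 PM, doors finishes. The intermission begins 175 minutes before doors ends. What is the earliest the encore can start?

1:06 PM

The intermission starts at 1:51 PM − 175 min = 10:56 AM.
Doors starts at 10:56 AM + 130 min = 1:06 PM.
The encore is bounded by doors, so the earliest it can start is 1:06 PM.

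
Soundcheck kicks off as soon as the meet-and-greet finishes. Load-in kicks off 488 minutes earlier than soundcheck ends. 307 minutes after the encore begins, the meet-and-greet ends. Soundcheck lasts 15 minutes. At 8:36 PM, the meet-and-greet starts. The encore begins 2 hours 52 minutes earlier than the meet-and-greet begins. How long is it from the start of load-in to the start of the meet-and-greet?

338 minutes

The encore starts at 8:36 PM − 172 min = 5:44 PM.
The meet-and-greet ends at 5:44 PM + 307 min = 10:51 PM.
So soundcheck starts at 10:51 PM.
Soundcheck ends at 10:51 PM + 15 min = 11:06 PM.
Load-in starts at 11:06 PM − 488 min = 2:58 PM.
From 2:58 PM to 8:36 PM is 338 minutes.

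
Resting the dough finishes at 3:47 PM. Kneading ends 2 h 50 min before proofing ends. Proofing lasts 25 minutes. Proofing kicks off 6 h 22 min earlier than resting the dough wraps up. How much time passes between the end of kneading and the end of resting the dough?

527 minutes

Proofing starts at 3:47 PM − 382 min = 9:25 AM.
Proofing ends at 9:25 AM + 25 min = 9:50 AM.
Kneading ends at 9:50 AM − 170 min = 7:00 AM.
From 7:00 AM to 3:47 PM is 527 minutes.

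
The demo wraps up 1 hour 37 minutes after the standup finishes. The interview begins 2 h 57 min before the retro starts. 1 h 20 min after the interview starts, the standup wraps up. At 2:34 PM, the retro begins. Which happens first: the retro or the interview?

the interview

The interview starts at 2:34 PM − 177 min = 11:37 AM.
The retro starts at 2:34 PM and the interview starts at 11:37 AM, so the interview is first.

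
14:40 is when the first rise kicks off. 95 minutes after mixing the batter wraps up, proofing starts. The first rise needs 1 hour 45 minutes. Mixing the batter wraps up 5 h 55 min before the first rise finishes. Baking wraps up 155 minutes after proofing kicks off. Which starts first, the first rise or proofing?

proofing

The first rise ends at 14:40 + 105 min = 16:25.
Mixing the batter ends at 16:25 − 355 min = 10:30.
Proofing starts at 10:30 + 95 min = 12:05.
The first rise starts at 14:40 and proofing starts at 12:05, so proofing is first.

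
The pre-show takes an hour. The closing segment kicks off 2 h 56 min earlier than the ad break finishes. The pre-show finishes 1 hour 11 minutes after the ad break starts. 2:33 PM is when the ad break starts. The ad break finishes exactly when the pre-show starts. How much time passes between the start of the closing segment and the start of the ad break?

2 hours 45 minutes

The pre-show ends at 2:33 PM + 71 min = 3:44 PM.
The pre-show starts at 3:44 PM − 60 min = 2:44 PM.
So the ad break ends at 2:44 PM.
The closing segment starts at 2:44 PM − 176 min = 11:48 AM.
From 11:48 AM to 2:33 PM is 2 hours 45 minutes.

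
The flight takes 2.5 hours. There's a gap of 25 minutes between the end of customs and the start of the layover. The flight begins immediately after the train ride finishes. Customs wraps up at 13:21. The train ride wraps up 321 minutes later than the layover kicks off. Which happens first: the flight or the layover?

the layover

The layover starts at 13:21 + 25 min = 13:46.
The train ride ends at 13:46 + 321 min = 19:07.
So the flight starts at 19:07.
The flight starts at 19:07 and the layover starts at 13:46, so the layover is first.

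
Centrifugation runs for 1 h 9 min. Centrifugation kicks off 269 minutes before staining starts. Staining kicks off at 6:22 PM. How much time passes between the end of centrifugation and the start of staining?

3 h 20 min

Centrifugation starts at 6:22 PM − 269 min = 1:53 PM.
Centrifugation ends at 1:53 PM + 69 min = 3:02 PM.
From 3:02 PM to 6:22 PM is 3 h 20 min.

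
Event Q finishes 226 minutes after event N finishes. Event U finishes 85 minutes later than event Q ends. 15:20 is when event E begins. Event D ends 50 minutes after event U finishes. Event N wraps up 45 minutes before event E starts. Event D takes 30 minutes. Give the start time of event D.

Event N ends at 15:20 − 45 min = 14:35.
Event Q ends at 14:35 + 226 min = 18:21.
Event U ends at 18:21 + 85 min = 19:46.
Event D ends at 19:46 + 50 min = 20:36.
Event D starts at 20:36 − 30 min = 20:06.

20:06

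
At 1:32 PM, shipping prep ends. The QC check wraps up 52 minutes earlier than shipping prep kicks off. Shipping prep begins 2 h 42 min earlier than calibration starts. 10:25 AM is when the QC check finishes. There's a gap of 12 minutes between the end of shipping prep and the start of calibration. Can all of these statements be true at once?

Calibration starts at 1:32 PM + 12 min = 1:44 PM.
Shipping prep starts at 1:44 PM − 162 min = 11:02 AM.
The QC check ends at 11:02 AM − 52 min = 10:10 AM.
But the QC check is also said to end at 10:25 AM — a 15-minute conflict.

No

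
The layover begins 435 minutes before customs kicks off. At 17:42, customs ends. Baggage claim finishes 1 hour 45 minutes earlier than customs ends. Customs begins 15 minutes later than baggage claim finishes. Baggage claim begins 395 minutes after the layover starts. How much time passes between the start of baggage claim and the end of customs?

130 minutes

Baggage claim ends at 17:42 − 105 min = 15:57.
Customs starts at 15:57 + 15 min = 16:12.
The layover starts at 16:12 − 435 min = 08:57.
Baggage claim starts at 08:57 + 395 min = 15:32.
From 15:32 to 17:42 is 130 minutes.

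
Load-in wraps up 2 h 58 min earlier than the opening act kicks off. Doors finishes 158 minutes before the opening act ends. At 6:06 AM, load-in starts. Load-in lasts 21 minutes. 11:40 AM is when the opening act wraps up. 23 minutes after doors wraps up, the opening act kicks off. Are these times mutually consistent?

Yes

Doors ends at 11:40 AM − 158 min = 9:02 AM.
The opening act starts at 9:02 AM + 23 min = 9:25 AM.
Load-in ends at 9:25 AM − 178 min = 6:27 AM.
Load-in starts at 6:27 AM − 21 min = 6:06 AM.
That matches the stated 6:06 AM, so the schedule is consistent.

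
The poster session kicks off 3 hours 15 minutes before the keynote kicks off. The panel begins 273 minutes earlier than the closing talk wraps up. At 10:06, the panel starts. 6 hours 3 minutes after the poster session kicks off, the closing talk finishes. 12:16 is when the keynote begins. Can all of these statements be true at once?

The poster session starts at 12:16 − 195 min = 09:01.
The closing talk ends at 09:01 + 363 min = 15:04.
The panel starts at 15:04 − 273 min = 10:31.
But the panel is also said to start at 10:06 — a 25-minute conflict.

No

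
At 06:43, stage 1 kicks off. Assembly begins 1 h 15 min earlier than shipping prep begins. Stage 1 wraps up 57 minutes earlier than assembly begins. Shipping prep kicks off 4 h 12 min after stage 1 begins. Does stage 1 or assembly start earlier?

Shipping prep starts at 06:43 + 252 min = 10:55.
Assembly starts at 10:55 − 75 min = 09:40.
Stage 1 starts at 06:43 and assembly starts at 09:40, so stage 1 is first.

stage 1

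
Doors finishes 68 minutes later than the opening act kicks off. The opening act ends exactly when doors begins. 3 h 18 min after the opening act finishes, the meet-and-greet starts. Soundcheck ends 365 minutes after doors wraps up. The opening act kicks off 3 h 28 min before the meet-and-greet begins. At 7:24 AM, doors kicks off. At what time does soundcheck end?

The opening act ends at 7:24 AM.
The meet-and-greet starts at 7:24 AM + 198 min = 10:42 AM.
The opening act starts at 10:42 AM − 208 min = 7:14 AM.
Doors ends at 7:14 AM + 68 min = 8:22 AM.
Soundcheck ends at 8:22 AM + 365 min = 2:27 PM.

2:27 PM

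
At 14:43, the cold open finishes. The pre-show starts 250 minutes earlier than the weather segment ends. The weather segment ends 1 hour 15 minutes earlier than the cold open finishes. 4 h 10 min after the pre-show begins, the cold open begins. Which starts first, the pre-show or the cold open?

The weather segment ends at 14:43 − 75 min = 13:28.
The pre-show starts at 13:28 − 250 min = 09:18.
The cold open starts at 09:18 + 250 min = 13:28.
The pre-show starts at 09:18 and the cold open starts at 13:28, so the pre-show is first.

the pre-show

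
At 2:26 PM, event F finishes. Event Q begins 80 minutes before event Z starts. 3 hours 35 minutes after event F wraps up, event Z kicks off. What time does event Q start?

Event Z starts at 2:26 PM + 215 min = 6:01 PM.
Event Q starts at 6:01 PM − 80 min = 4:41 PM.

4:41 PM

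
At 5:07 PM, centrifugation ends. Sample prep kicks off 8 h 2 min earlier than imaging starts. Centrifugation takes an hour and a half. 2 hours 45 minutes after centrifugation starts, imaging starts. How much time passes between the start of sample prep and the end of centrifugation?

Centrifugation starts at 5:07 PM − 90 min = 3:37 PM.
Imaging starts at 3:37 PM + 165 min = 6:22 PM.
Sample prep starts at 6:22 PM − 482 min = 10:20 AM.
From 10:20 AM to 5:07 PM is 407 minutes.

407 minutes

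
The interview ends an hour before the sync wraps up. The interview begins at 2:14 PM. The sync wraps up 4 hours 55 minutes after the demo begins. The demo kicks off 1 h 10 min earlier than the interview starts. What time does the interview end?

The demo starts at 2:14 PM − 70 min = 1:04 PM.
The sync ends at 1:04 PM + 295 min = 5:59 PM.
The interview ends at 5:59 PM − 60 min = 4:59 PM.

4:59 PM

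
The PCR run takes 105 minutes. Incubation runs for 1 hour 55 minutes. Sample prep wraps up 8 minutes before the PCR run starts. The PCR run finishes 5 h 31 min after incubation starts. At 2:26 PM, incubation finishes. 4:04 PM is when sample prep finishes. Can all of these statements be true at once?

Incubation starts at 2:26 PM − 115 min = 12:31 PM.
The PCR run ends at 12:31 PM + 331 min = 6:02 PM.
The PCR run starts at 6:02 PM − 105 min = 4:17 PM.
Sample prep ends at 4:17 PM − 8 min = 4:09 PM.
But sample prep is also said to end at 4:04 PM — a 5-minute conflict.

No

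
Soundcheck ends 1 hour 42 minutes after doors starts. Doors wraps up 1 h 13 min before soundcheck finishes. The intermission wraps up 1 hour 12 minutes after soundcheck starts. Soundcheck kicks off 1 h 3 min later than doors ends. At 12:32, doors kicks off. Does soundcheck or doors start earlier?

doors

Soundcheck ends at 12:32 + 102 min = 14:14.
Doors ends at 14:14 − 73 min = 13:01.
Soundcheck starts at 13:01 + 63 min = 14:04.
Soundcheck starts at 14:04 and doors starts at 12:32, so doors is first.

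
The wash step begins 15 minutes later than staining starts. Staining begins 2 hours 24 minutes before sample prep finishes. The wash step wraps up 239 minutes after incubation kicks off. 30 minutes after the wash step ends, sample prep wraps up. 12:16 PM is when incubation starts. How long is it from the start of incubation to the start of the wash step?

140 minutes

The wash step ends at 12:16 PM + 239 min = 4:15 PM.
Sample prep ends at 4:15 PM + 30 min = 4:45 PM.
Staining starts at 4:45 PM − 144 min = 2:21 PM.
The wash step starts at 2:21 PM + 15 min = 2:36 PM.
From 12:16 PM to 2:36 PM is 140 minutes.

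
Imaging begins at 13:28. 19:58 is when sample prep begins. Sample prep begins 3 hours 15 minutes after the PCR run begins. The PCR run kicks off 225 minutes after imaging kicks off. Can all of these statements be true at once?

The PCR run starts at 13:28 + 225 min = 17:13.
Sample prep starts at 17:13 + 195 min = 20:28.
But sample prep is also said to start at 19:58 — a 30-minute conflict.

No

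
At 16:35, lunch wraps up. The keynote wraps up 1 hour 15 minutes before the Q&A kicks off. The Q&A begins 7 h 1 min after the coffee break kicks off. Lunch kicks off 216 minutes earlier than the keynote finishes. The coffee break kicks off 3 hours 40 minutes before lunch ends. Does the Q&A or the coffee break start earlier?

The coffee break starts at 16:35 − 220 min = 12:55.
The Q&A starts at 12:55 + 421 min = 19:56.
The Q&A starts at 19:56 and the coffee break starts at 12:55, so the coffee break is first.

the coffee break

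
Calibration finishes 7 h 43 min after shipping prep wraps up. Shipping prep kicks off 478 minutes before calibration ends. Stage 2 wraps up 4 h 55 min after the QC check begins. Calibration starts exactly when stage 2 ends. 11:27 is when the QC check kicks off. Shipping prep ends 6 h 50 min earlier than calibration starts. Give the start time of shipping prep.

Stage 2 ends at 11:27 + 295 min = 16:22.
So calibration starts at 16:22.
Shipping prep ends at 16:22 − 410 min = 09:32.
Calibration ends at 09:32 + 463 min = 17:15.
Shipping prep starts at 17:15 − 478 min = 09:17.

09:17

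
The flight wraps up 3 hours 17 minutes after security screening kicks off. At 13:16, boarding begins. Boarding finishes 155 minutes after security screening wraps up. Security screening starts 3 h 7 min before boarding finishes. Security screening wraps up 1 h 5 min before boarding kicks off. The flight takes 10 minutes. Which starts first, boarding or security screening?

security screening

Security screening ends at 13:16 − 65 min = 12:11.
Boarding ends at 12:11 + 155 min = 14:46.
Security screening starts at 14:46 − 187 min = 11:39.
Boarding starts at 13:16 and security screening starts at 11:39, so security screening is first.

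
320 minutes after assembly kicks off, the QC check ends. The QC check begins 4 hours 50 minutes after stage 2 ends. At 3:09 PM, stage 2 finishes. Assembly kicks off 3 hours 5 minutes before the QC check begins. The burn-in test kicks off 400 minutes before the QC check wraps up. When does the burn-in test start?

The QC check starts at 3:09 PM + 290 min = 7:59 PM.
Assembly starts at 7:59 PM − 185 min = 4:54 PM.
The QC check ends at 4:54 PM + 320 min = 10:14 PM.
The burn-in test starts at 10:14 PM − 400 min = 3:34 PM.

3:34 PM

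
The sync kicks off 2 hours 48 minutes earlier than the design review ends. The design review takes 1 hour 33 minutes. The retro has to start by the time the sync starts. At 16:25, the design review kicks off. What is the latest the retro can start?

15:10

The design review ends at 16:25 + 93 min = 17:58.
The sync starts at 17:58 − 168 min = 15:10.
The retro is bounded by the sync, so the latest it can start is 15:10.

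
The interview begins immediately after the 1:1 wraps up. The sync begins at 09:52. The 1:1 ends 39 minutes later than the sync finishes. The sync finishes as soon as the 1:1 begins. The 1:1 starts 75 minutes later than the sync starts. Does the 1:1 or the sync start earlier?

The 1:1 starts at 09:52 + 75 min = 11:07.
The 1:1 starts at 11:07 and the sync starts at 09:52, so the sync is first.

the sync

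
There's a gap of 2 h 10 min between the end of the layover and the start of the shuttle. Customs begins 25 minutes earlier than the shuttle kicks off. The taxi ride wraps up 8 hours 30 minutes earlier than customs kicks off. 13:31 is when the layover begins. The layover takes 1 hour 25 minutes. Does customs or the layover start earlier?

The layover ends at 13:31 + 85 min = 14:56.
The shuttle starts at 14:56 + 130 min = 17:06.
Customs starts at 17:06 − 25 min = 16:41.
Customs starts at 16:41 and the layover starts at 13:31, so the layover is first.

the layover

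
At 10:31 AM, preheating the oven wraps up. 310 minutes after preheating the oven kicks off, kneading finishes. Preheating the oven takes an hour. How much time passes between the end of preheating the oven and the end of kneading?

4 h 10 min

Preheating the oven starts at 10:31 AM − 60 min = 9:31 AM.
Kneading ends at 9:31 AM + 310 min = 2:41 PM.
From 10:31 AM to 2:41 PM is 4 h 10 min.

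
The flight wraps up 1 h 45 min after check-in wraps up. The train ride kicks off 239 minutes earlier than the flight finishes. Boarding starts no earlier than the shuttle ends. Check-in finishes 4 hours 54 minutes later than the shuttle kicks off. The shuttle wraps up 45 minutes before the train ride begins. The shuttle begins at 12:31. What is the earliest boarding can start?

14:26

Check-in ends at 12:31 + 294 min = 17:25.
The flight ends at 17:25 + 105 min = 19:10.
The train ride starts at 19:10 − 239 min = 15:11.
The shuttle ends at 15:11 − 45 min = 14:26.
Boarding is bounded by the shuttle, so the earliest it can start is 14:26.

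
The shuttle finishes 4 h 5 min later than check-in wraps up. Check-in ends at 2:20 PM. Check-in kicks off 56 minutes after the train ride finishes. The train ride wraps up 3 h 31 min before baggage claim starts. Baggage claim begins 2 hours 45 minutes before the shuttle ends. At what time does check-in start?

The shuttle ends at 2:20 PM + 245 min = 6:25 PM.
Baggage claim starts at 6:25 PM − 165 min = 3:40 PM.
The train ride ends at 3:40 PM − 211 min = 12:09 PM.
Check-in starts at 12:09 PM + 56 min = 1:05 PM.

1:05 PM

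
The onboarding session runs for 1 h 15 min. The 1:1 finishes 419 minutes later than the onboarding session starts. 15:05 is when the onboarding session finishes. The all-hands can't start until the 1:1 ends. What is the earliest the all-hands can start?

20:49

The onboarding session starts at 15:05 − 75 min = 13:50.
The 1:1 ends at 13:50 + 419 min = 20:49.
The all-hands is bounded by the 1:1, so the earliest it can start is 20:49.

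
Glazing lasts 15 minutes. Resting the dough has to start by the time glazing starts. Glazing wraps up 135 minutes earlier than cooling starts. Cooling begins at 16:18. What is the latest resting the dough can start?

Glazing ends at 16:18 − 135 min = 14:03.
Glazing starts at 14:03 − 15 min = 13:48.
Resting the dough is bounded by glazing, so the latest it can start is 13:48.

13:48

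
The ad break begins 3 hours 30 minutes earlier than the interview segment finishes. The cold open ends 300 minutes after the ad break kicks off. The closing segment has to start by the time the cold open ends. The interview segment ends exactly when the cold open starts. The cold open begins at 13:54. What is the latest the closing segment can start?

The interview segment ends at 13:54.
The ad break starts at 13:54 − 210 min = 10:24.
The cold open ends at 10:24 + 300 min = 15:24.
The closing segment is bounded by the cold open, so the latest it can start is 15:24.

15:24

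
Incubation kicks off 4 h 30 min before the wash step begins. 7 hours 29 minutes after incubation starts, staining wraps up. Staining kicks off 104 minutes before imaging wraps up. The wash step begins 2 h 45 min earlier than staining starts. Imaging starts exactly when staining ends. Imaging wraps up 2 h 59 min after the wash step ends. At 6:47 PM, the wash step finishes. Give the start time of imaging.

8:16 PM

Imaging ends at 6:47 PM + 179 min = 9:46 PM.
Staining starts at 9:46 PM − 104 min = 8:02 PM.
The wash step starts at 8:02 PM − 165 min = 5:17 PM.
Incubation starts at 5:17 PM − 270 min = 12:47 PM.
Staining ends at 12:47 PM + 449 min = 8:16 PM.
So imaging starts at 8:16 PM.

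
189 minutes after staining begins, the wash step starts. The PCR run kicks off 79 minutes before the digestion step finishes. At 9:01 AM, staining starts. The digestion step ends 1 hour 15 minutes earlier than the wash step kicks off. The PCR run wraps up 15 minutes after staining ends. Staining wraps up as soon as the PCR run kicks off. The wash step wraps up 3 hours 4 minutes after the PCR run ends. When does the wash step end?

The wash step starts at 9:01 AM + 189 min = 12:10 PM.
The digestion step ends at 12:10 PM − 75 min = 10:55 AM.
The PCR run starts at 10:55 AM − 79 min = 9:36 AM.
So staining ends at 9:36 AM.
The PCR run ends at 9:36 AM + 15 min = 9:51 AM.
The wash step ends at 9:51 AM + 184 min = 12:55 PM.

12:55 PM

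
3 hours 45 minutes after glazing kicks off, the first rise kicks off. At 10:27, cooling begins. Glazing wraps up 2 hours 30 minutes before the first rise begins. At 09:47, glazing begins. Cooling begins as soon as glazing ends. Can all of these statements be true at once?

The first rise starts at 09:47 + 225 min = 13:32.
Glazing ends at 13:32 − 150 min = 11:02.
So cooling starts at 11:02.
But cooling is also said to start at 10:27 — a 35-minute conflict.

No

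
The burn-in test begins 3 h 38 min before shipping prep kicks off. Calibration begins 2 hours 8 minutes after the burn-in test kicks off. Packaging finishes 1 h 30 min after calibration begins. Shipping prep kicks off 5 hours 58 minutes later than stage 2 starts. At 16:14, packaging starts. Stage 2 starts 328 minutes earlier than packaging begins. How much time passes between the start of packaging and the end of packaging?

30 minutes

Stage 2 starts at 16:14 − 328 min = 10:46.
Shipping prep starts at 10:46 + 358 min = 16:44.
The burn-in test starts at 16:44 − 218 min = 13:06.
Calibration starts at 13:06 + 128 min = 15:14.
Packaging ends at 15:14 + 90 min = 16:44.
From 16:14 to 16:44 is 30 minutes.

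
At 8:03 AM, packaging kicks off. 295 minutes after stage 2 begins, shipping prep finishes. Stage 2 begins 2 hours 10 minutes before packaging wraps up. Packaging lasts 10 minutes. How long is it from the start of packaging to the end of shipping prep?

2 h 55 min

Packaging ends at 8:03 AM + 10 min = 8:13 AM.
Stage 2 starts at 8:13 AM − 130 min = 6:03 AM.
Shipping prep ends at 6:03 AM + 295 min = 10:58 AM.
From 8:03 AM to 10:58 AM is 2 h 55 min.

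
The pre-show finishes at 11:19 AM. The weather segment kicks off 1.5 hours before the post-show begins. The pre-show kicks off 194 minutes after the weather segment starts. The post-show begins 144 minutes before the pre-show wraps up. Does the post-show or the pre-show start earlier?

The post-show starts at 11:19 AM − 144 min = 8:55 AM.
The weather segment starts at 8:55 AM − 90 min = 7:25 AM.
The pre-show starts at 7:25 AM + 194 min = 10:39 AM.
The post-show starts at 8:55 AM and the pre-show starts at 10:39 AM, so the post-show is first.

the post-show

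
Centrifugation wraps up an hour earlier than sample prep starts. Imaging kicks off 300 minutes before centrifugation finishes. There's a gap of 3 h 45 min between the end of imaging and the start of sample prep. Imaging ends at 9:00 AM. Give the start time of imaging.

Sample prep starts at 9:00 AM + 225 min = 12:45 PM.
Centrifugation ends at 12:45 PM − 60 min = 11:45 AM.
Imaging starts at 11:45 AM − 300 min = 6:45 AM.

6:45 AM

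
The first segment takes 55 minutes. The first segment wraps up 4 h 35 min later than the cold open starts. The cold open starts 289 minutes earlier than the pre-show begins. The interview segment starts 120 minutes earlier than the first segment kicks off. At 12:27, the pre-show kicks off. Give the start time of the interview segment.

The cold open starts at 12:27 − 289 min = 07:38.
The first segment ends at 07:38 + 275 min = 12:13.
The first segment starts at 12:13 − 55 min = 11:18.
The interview segment starts at 11:18 − 120 min = 09:18.

09:18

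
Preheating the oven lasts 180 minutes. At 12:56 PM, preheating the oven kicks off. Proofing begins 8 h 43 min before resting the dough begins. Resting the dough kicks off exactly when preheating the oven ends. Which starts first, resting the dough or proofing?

proofing

Preheating the oven ends at 12:56 PM + 180 min = 3:56 PM.
So resting the dough starts at 3:56 PM.
Proofing starts at 3:56 PM − 523 min = 7:13 AM.
Resting the dough starts at 3:56 PM and proofing starts at 7:13 AM, so proofing is first.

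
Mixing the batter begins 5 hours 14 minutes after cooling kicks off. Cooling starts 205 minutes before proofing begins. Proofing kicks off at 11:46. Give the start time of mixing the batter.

13:35

Cooling starts at 11:46 − 205 min = 08:21.
Mixing the batter starts at 08:21 + 314 min = 13:35.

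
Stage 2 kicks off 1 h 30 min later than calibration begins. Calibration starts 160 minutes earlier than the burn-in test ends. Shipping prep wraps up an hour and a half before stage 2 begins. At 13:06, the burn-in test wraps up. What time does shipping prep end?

Calibration starts at 13:06 − 160 min = 10:26.
Stage 2 starts at 10:26 + 90 min = 11:56.
Shipping prep ends at 11:56 − 90 min = 10:26.

10:26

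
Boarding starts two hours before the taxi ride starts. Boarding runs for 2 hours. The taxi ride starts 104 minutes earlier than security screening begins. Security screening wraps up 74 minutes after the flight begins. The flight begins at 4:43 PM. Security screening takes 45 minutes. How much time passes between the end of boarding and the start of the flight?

1 hour 15 minutes

Security screening ends at 4:43 PM + 74 min = 5:57 PM.
Security screening starts at 5:57 PM − 45 min = 5:12 PM.
The taxi ride starts at 5:12 PM − 104 min = 3:28 PM.
Boarding starts at 3:28 PM − 120 min = 1:28 PM.
Boarding ends at 1:28 PM + 120 min = 3:28 PM.
From 3:28 PM to 4:43 PM is 1 hour 15 minutes.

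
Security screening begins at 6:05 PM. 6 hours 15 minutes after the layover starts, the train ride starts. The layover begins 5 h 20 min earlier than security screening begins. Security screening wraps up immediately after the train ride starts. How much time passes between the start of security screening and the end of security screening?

55 minutes

The layover starts at 6:05 PM − 320 min = 12:45 PM.
The train ride starts at 12:45 PM + 375 min = 7:00 PM.
So security screening ends at 7:00 PM.
From 6:05 PM to 7:00 PM is 55 minutes.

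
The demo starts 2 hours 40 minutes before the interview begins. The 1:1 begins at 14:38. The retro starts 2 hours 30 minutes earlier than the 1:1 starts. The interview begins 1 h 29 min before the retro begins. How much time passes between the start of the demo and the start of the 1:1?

399 minutes

The retro starts at 14:38 − 150 min = 12:08.
The interview starts at 12:08 − 89 min = 10:39.
The demo starts at 10:39 − 160 min = 07:59.
From 07:59 to 14:38 is 399 minutes.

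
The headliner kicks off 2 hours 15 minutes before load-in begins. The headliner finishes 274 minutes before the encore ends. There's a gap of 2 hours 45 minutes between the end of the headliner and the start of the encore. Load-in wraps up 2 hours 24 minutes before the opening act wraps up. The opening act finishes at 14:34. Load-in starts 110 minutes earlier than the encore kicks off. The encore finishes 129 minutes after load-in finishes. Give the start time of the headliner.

Load-in ends at 14:34 − 144 min = 12:10.
The encore ends at 12:10 + 129 min = 14:19.
The headliner ends at 14:19 − 274 min = 09:45.
The encore starts at 09:45 + 165 min = 12:30.
Load-in starts at 12:30 − 110 min = 10:40.
The headliner starts at 10:40 − 135 min = 08:25.

08:25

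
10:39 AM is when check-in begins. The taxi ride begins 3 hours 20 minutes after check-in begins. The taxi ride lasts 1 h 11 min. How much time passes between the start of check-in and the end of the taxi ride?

4 hours 31 minutes

The taxi ride starts at 10:39 AM + 200 min = 1:59 PM.
The taxi ride ends at 1:59 PM + 71 min = 3:10 PM.
From 10:39 AM to 3:10 PM is 4 hours 31 minutes.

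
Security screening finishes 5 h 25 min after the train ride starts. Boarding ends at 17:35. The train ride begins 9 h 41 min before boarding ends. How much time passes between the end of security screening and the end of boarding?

The train ride starts at 17:35 − 581 min = 07:54.
Security screening ends at 07:54 + 325 min = 13:19.
From 13:19 to 17:35 is 4 h 16 min.

4 h 16 min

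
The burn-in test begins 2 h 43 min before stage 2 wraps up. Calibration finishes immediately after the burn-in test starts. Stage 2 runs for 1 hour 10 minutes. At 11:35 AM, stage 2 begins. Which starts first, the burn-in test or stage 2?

Stage 2 ends at 11:35 AM + 70 min = 12:45 PM.
The burn-in test starts at 12:45 PM − 163 min = 10:02 AM.
The burn-in test starts at 10:02 AM and stage 2 starts at 11:35 AM, so the burn-in test is first.

the burn-in test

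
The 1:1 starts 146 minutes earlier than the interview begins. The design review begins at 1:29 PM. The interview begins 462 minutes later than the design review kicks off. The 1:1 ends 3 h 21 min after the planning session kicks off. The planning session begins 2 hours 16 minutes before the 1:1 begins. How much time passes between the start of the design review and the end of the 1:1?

The interview starts at 1:29 PM + 462 min = 9:11 PM.
The 1:1 starts at 9:11 PM − 146 min = 6:45 PM.
The planning session starts at 6:45 PM − 136 min = 4:29 PM.
The 1:1 ends at 4:29 PM + 201 min = 7:50 PM.
From 1:29 PM to 7:50 PM is 6 hours 21 minutes.

6 hours 21 minutes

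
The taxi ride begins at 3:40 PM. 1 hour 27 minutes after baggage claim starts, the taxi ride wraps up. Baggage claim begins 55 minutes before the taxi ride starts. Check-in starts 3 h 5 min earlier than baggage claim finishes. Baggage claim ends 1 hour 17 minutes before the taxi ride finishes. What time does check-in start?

11:50 AM

Baggage claim starts at 3:40 PM − 55 min = 2:45 PM.
The taxi ride ends at 2:45 PM + 87 min = 4:12 PM.
Baggage claim ends at 4:12 PM − 77 min = 2:55 PM.
Check-in starts at 2:55 PM − 185 min = 11:50 AM.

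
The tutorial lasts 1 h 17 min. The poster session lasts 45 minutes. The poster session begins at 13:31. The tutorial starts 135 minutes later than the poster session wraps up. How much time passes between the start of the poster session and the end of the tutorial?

The poster session ends at 13:31 + 45 min = 14:16.
The tutorial starts at 14:16 + 135 min = 16:31.
The tutorial ends at 16:31 + 77 min = 17:48.
From 13:31 to 17:48 is 257 minutes.

257 minutes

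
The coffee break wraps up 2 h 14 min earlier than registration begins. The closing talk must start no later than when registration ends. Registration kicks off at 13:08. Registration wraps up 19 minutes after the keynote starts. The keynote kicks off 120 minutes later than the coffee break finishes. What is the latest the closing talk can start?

The coffee break ends at 13:08 − 134 min = 10:54.
The keynote starts at 10:54 + 120 min = 12:54.
Registration ends at 12:54 + 19 min = 13:13.
The closing talk is bounded by registration, so the latest it can start is 13:13.

13:13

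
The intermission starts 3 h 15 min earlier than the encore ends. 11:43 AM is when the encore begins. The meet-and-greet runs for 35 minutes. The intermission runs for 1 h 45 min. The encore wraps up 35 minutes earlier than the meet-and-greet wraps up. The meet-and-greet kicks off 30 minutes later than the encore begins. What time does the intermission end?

The meet-and-greet starts at 11:43 AM + 30 min = 12:13 PM.
The meet-and-greet ends at 12:13 PM + 35 min = 12:48 PM.
The encore ends at 12:48 PM − 35 min = 12:13 PM.
The intermission starts at 12:13 PM − 195 min = 8:58 AM.
The intermission ends at 8:58 AM + 105 min = 10:43 AM.

10:43 AM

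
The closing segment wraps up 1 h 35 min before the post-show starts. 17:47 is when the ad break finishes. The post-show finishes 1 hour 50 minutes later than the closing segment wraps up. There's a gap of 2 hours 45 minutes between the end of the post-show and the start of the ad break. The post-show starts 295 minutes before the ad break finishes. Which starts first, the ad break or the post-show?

the post-show

The post-show starts at 17:47 − 295 min = 12:52.
The closing segment ends at 12:52 − 95 min = 11:17.
The post-show ends at 11:17 + 110 min = 13:07.
The ad break starts at 13:07 + 165 min = 15:52.
The ad break starts at 15:52 and the post-show starts at 12:52, so the post-show is first.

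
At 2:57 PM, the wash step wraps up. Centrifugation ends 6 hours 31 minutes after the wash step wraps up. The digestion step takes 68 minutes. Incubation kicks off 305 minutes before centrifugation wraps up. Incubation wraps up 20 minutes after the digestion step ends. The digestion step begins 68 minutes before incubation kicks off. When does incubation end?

4:43 PM

Centrifugation ends at 2:57 PM + 391 min = 9:28 PM.
Incubation starts at 9:28 PM − 305 min = 4:23 PM.
The digestion step starts at 4:23 PM − 68 min = 3:15 PM.
The digestion step ends at 3:15 PM + 68 min = 4:23 PM.
Incubation ends at 4:23 PM + 20 min = 4:43 PM.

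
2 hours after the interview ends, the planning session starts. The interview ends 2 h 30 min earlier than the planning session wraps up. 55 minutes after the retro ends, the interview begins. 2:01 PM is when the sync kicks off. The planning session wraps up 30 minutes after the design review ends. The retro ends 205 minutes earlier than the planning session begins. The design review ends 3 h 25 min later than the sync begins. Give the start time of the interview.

The design review ends at 2:01 PM + 205 min = 5:26 PM.
The planning session ends at 5:26 PM + 30 min = 5:56 PM.
The interview ends at 5:56 PM − 150 min = 3:26 PM.
The planning session starts at 3:26 PM + 120 min = 5:26 PM.
The retro ends at 5:26 PM − 205 min = 2:01 PM.
The interview starts at 2:01 PM + 55 min = 2:56 PM.

2:56 PM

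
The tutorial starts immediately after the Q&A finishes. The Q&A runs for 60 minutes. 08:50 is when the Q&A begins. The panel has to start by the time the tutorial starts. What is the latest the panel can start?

The Q&A ends at 08:50 + 60 min = 09:50.
So the tutorial starts at 09:50.
The panel is bounded by the tutorial, so the latest it can start is 09:50.

09:50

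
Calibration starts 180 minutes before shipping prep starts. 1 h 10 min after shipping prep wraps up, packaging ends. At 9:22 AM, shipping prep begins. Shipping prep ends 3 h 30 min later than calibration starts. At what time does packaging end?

Calibration starts at 9:22 AM − 180 min = 6:22 AM.
Shipping prep ends at 6:22 AM + 210 min = 9:52 AM.
Packaging ends at 9:52 AM + 70 min = 11:02 AM.

11:02 AM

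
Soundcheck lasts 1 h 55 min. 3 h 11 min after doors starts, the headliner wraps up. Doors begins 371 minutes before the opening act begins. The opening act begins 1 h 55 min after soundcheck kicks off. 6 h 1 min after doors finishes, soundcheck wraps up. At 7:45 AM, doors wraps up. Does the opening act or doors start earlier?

doors

Soundcheck ends at 7:45 AM + 361 min = 1:46 PM.
Soundcheck starts at 1:46 PM − 115 min = 11:51 AM.
The opening act starts at 11:51 AM + 115 min = 1:46 PM.
Doors starts at 1:46 PM − 371 min = 7:35 AM.
The opening act starts at 1:46 PM and doors starts at 7:35 AM, so doors is first.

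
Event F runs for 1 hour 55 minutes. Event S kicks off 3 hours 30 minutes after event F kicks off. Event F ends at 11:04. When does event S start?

Event F starts at 11:04 − 115 min = 09:09.
Event S starts at 09:09 + 210 min = 12:39.

12:39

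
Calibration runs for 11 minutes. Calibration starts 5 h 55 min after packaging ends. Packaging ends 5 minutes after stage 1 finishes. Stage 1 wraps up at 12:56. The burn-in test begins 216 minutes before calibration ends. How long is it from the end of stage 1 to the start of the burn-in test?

Packaging ends at 12:56 + 5 min = 13:01.
Calibration starts at 13:01 + 355 min = 18:56.
Calibration ends at 18:56 + 11 min = 19:07.
The burn-in test starts at 19:07 − 216 min = 15:31.
From 12:56 to 15:31 is 2 h 35 min.

2 h 35 min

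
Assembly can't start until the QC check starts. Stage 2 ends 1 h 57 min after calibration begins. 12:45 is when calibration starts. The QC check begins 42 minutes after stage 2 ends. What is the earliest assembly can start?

Stage 2 ends at 12:45 + 117 min = 14:42.
The QC check starts at 14:42 + 42 min = 15:24.
Assembly is bounded by the QC check, so the earliest it can start is 15:24.

15:24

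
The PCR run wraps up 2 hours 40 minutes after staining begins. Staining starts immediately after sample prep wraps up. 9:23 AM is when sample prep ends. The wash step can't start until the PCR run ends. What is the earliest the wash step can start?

Staining starts at 9:23 AM.
The PCR run ends at 9:23 AM + 160 min = 12:03 PM.
The wash step is bounded by the PCR run, so the earliest it can start is 12:03 PM.

12:03 PM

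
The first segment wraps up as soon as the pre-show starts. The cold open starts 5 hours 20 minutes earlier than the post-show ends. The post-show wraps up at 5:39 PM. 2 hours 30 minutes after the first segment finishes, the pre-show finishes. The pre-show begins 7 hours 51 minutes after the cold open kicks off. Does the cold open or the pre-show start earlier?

the cold open

The cold open starts at 5:39 PM − 320 min = 12:19 PM.
The pre-show starts at 12:19 PM + 471 min = 8:10 PM.
The cold open starts at 12:19 PM and the pre-show starts at 8:10 PM, so the cold open is first.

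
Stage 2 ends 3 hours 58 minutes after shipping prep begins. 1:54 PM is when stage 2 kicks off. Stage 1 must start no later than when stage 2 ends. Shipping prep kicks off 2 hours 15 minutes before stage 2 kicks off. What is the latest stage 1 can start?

Shipping prep starts at 1:54 PM − 135 min = 11:39 AM.
Stage 2 ends at 11:39 AM + 238 min = 3:37 PM.
Stage 1 is bounded by stage 2, so the latest it can start is 3:37 PM.

3:37 PM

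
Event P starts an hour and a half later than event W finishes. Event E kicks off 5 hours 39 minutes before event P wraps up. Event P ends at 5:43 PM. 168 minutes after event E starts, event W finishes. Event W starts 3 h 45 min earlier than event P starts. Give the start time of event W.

Event E starts at 5:43 PM − 339 min = 12:04 PM.
Event W ends at 12:04 PM + 168 min = 2:52 PM.
Event P starts at 2:52 PM + 90 min = 4:22 PM.
Event W starts at 4:22 PM − 225 min = 12:37 PM.

12:37 PM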